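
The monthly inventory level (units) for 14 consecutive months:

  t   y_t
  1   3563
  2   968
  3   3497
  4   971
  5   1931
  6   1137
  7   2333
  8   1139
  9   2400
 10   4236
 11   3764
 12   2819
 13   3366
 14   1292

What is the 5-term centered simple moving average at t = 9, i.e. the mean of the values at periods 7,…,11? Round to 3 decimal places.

Sum of periods 7–11: 2333 + 1139 + 2400 + 4236 + 3764 = 13872
Divide by 5: 13872 / 5 = 2774.400

2774.400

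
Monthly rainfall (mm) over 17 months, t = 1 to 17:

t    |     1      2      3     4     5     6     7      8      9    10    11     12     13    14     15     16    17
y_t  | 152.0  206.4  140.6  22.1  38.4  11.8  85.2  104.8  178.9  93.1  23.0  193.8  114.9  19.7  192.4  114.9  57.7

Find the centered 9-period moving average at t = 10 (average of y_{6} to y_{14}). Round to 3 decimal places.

91.689

Sum of periods 6–14: 11.8 + 85.2 + 104.8 + 178.9 + 93.1 + 23.0 + 193.8 + 114.9 + 19.7 = 825.2
Divide by 9: 825.2 / 9 = 91.689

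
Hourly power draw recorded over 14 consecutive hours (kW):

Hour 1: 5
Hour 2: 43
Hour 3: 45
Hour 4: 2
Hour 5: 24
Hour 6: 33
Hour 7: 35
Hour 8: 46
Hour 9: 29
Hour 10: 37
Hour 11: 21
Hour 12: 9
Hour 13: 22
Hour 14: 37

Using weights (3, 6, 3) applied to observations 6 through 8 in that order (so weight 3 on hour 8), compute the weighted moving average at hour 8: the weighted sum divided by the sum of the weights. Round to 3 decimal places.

Weighted sum: 3·33 + 6·35 + 3·46 = 99 + 210 + 138 = 447
Weight total: 3 + 6 + 3 = 12
WMA = 447 / 12 = 37.250

37.250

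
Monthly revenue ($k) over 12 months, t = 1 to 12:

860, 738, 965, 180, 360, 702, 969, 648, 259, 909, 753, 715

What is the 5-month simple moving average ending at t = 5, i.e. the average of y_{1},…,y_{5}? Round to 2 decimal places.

620.60

Sum of periods 1–5: 860 + 738 + 965 + 180 + 360 = 3103
Divide by 5: 3103 / 5 = 620.60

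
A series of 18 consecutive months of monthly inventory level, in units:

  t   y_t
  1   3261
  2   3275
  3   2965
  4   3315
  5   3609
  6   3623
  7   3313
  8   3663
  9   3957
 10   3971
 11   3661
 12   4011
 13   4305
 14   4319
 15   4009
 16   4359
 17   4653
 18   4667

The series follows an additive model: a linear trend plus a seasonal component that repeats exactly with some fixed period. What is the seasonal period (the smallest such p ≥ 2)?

First differences y_{t+1} − y_t: 14, -310, 350, 294, 14, -310, 350, 294, 14, -310, …
The difference pattern repeats every 4 terms and not for any smaller step, so p = 4.

4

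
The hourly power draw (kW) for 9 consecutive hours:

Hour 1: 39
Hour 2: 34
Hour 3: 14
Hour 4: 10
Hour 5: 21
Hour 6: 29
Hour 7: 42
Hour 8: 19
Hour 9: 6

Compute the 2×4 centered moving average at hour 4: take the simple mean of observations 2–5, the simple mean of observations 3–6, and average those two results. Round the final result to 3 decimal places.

Sum over 2–5: 34 + 14 + 10 + 21 = 79
Sum over 3–6: 14 + 10 + 21 + 29 = 74
CMA at t=4 = (79 + 74) / (2·4) = 153 / 8 = 19.125

19.125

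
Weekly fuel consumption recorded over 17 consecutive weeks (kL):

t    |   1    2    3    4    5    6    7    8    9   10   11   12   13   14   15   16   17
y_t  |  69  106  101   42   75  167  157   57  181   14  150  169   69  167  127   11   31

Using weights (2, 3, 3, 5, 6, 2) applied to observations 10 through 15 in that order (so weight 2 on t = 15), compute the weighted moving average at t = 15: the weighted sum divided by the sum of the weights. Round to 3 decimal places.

Weighted sum: 2·14 + 3·150 + 3·169 + 5·69 + 6·167 + 2·127 = 28 + 450 + 507 + 345 + 1002 + 254 = 2586
Weight total: 2 + 3 + 3 + 5 + 6 + 2 = 21
WMA = 2586 / 21 = 123.143

123.143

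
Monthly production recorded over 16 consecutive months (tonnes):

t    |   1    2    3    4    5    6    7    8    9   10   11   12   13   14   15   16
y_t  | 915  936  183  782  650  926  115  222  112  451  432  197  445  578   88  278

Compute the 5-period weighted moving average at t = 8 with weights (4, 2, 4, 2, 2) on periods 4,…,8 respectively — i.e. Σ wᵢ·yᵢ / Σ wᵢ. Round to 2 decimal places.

Weighted sum: 4·782 + 2·650 + 4·926 + 2·115 + 2·222 = 3128 + 1300 + 3704 + 230 + 444 = 8806
Weight total: 4 + 2 + 4 + 2 + 2 = 14
WMA = 8806 / 14 = 629.00

629.00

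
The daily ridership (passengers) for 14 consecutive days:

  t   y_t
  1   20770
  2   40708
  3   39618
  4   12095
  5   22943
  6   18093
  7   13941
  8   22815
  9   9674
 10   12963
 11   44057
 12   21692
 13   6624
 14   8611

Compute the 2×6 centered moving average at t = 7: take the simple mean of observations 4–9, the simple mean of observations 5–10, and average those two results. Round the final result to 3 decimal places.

16665.833

Sum over 4–9: 12095 + 22943 + 18093 + 13941 + 22815 + 9674 = 99561
Sum over 5–10: 22943 + 18093 + 13941 + 22815 + 9674 + 12963 = 100429
CMA at t=7 = (99561 + 100429) / (2·6) = 199990 / 12 = 16665.833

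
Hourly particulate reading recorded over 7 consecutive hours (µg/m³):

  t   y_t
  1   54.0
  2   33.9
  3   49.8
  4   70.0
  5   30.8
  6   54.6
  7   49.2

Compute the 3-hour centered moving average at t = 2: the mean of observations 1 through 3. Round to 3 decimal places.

45.900

Sum of periods 1–3: 54.0 + 33.9 + 49.8 = 137.7
Divide by 3: 137.7 / 3 = 45.900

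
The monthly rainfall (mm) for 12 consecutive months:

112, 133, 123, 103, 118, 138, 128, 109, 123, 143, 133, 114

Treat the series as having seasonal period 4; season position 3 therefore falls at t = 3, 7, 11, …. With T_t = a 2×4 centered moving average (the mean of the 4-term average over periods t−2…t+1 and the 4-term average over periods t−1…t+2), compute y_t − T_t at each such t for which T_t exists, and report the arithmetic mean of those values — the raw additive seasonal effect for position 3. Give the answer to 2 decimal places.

4.31

Season position 3 occurs at t = 3, 7 (where T_t is defined).
t=3: T_3 = 118.5000; y_3 − T_3 = 123 − 118.5000 = 4.5000
t=7: T_7 = 123.8750; y_7 − T_7 = 128 − 123.8750 = 4.1250
Mean deviation: (4.5000 + 4.1250) / 2 = 4.31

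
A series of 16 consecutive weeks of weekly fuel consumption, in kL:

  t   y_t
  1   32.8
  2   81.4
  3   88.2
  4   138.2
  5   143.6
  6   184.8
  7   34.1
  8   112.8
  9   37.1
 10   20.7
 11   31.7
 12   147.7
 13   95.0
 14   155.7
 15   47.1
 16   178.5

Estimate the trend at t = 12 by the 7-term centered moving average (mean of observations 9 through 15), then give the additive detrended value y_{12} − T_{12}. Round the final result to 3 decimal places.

71.271

Trend T_12 = (37.1 + 20.7 + 31.7 + 147.7 + 95.0 + 155.7 + 47.1) / 7 = 535.0/7 = 76.42857
Detrended value: 147.7 − 76.42857 = 71.271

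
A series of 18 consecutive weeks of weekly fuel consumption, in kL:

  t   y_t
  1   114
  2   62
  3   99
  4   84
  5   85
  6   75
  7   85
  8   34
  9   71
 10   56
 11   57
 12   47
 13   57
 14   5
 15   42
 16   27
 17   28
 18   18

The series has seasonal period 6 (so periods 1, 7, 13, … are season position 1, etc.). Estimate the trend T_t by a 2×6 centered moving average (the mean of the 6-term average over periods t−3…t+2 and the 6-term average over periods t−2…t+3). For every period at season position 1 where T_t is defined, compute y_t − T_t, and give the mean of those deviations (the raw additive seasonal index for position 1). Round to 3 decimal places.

15.208

Season position 1 occurs at t = 7, 13 (where T_t is defined).
t=7: T_7 = 70.00000; y_7 − T_7 = 85 − 70.00000 = 15.00000
t=13: T_13 = 41.58333; y_13 − T_13 = 57 − 41.58333 = 15.41667
Mean deviation: (15.00000 + 15.41667) / 2 = 15.208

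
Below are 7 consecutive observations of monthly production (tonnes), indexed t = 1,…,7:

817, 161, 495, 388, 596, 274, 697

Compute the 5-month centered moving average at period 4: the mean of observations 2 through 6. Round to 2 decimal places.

382.80

Sum of periods 2–6: 161 + 495 + 388 + 596 + 274 = 1914
Divide by 5: 1914 / 5 = 382.80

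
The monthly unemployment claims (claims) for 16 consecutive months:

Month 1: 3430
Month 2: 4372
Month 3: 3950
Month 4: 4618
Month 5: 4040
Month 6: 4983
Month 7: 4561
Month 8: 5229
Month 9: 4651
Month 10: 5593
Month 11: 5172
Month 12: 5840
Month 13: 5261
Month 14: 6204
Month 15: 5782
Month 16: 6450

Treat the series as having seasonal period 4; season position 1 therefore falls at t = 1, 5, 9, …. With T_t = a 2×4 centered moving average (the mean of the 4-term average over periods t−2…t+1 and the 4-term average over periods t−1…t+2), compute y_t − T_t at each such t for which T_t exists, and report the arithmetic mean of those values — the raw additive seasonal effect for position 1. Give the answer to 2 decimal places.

-434.17

Season position 1 occurs at t = 5, 9, 13 (where T_t is defined).
t=5: T_5 = 4474.1250; y_5 − T_5 = 4040 − 4474.1250 = -434.1250
t=9: T_9 = 5084.8750; y_9 − T_9 = 4651 − 5084.8750 = -433.8750
t=13: T_13 = 5695.5000; y_13 − T_13 = 5261 − 5695.5000 = -434.5000
Mean deviation: (-434.1250 + -433.8750 + -434.5000) / 3 = -434.17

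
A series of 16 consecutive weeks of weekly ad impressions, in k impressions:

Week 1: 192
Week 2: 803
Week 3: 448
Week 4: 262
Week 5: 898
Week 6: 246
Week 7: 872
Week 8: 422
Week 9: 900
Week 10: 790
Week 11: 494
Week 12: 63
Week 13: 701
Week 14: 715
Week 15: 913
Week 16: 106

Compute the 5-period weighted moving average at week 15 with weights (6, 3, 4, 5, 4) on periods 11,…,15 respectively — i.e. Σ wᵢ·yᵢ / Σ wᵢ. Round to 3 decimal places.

Weighted sum: 6·494 + 3·63 + 4·701 + 5·715 + 4·913 = 2964 + 189 + 2804 + 3575 + 3652 = 13184
Weight total: 6 + 3 + 4 + 5 + 4 = 22
WMA = 13184 / 22 = 599.273

599.273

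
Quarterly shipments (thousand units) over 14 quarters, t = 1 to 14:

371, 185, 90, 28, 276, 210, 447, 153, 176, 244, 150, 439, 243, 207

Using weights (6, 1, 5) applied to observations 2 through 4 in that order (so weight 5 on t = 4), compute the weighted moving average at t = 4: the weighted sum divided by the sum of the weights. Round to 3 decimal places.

Weighted sum: 6·185 + 1·90 + 5·28 = 1110 + 90 + 140 = 1340
Weight total: 6 + 1 + 5 = 12
WMA = 1340 / 12 = 111.667

111.667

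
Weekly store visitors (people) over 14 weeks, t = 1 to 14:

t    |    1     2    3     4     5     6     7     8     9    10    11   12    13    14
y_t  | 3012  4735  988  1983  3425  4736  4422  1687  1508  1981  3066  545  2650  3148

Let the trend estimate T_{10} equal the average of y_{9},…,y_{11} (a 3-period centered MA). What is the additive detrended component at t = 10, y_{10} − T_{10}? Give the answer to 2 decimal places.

-204.00

Trend T_10 = (1508 + 1981 + 3066) / 3 = 6555/3 = 2185.0000
Detrended value: 1981 − 2185.0000 = -204.00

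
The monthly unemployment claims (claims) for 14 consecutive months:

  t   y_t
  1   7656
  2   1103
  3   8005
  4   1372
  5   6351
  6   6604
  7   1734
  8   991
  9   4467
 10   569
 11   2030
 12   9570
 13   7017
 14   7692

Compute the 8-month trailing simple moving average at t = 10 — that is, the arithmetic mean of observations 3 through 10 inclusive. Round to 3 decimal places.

3761.625

Sum of periods 3–10: 8005 + 1372 + 6351 + 6604 + 1734 + 991 + 4467 + 569 = 30093
Divide by 8: 30093 / 8 = 3761.625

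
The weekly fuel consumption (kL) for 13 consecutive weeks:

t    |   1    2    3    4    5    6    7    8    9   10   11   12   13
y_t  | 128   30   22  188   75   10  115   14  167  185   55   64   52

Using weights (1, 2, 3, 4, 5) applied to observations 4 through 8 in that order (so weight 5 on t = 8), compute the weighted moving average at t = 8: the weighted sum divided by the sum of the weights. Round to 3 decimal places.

Weighted sum: 1·188 + 2·75 + 3·10 + 4·115 + 5·14 = 188 + 150 + 30 + 460 + 70 = 898
Weight total: 1 + 2 + 3 + 4 + 5 = 15
WMA = 898 / 15 = 59.867

59.867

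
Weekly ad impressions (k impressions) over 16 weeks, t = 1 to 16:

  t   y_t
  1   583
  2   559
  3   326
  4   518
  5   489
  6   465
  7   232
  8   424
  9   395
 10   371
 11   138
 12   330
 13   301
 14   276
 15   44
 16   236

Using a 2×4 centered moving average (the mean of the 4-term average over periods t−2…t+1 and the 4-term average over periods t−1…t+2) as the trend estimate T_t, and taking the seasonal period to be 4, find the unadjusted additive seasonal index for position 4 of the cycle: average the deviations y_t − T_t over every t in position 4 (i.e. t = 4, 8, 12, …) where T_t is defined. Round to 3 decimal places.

56.792

Season position 4 occurs at t = 4, 8, 12 (where T_t is defined).
t=4: T_4 = 461.25000; y_4 − T_4 = 518 − 461.25000 = 56.75000
t=8: T_8 = 367.25000; y_8 − T_8 = 424 − 367.25000 = 56.75000
t=12: T_12 = 273.12500; y_12 − T_12 = 330 − 273.12500 = 56.87500
Mean deviation: (56.75000 + 56.75000 + 56.87500) / 3 = 56.792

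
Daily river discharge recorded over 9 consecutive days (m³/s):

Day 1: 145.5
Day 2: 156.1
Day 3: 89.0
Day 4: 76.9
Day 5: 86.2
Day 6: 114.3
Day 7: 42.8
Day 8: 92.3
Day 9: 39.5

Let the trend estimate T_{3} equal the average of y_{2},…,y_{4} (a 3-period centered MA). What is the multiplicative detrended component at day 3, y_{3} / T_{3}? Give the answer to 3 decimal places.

0.829

Trend T_3 = (156.1 + 89.0 + 76.9) / 3 = 322.0/3 = 107.33333
Ratio to trend: 89.0 / 107.33333 = 0.829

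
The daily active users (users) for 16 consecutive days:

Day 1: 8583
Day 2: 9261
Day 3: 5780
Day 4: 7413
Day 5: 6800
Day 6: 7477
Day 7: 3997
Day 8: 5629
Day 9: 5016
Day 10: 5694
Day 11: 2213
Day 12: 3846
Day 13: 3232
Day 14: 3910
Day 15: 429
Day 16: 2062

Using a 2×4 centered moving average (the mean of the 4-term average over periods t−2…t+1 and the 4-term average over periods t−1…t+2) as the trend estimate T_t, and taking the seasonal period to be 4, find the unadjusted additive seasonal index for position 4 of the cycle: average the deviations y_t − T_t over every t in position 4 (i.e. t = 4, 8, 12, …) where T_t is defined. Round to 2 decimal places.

322.46

Season position 4 occurs at t = 4, 8, 12 (where T_t is defined).
t=4: T_4 = 7090.5000; y_4 − T_4 = 7413 − 7090.5000 = 322.5000
t=8: T_8 = 5306.8750; y_8 − T_8 = 5629 − 5306.8750 = 322.1250
t=12: T_12 = 3523.2500; y_12 − T_12 = 3846 − 3523.2500 = 322.7500
Mean deviation: (322.5000 + 322.1250 + 322.7500) / 3 = 322.46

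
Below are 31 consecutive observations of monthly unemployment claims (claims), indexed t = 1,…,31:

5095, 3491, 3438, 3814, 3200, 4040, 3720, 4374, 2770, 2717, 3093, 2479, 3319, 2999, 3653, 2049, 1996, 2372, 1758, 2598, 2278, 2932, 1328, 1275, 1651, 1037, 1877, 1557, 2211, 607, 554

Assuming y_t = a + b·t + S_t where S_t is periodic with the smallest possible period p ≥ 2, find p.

First differences y_{t+1} − y_t: -1604, -53, 376, -614, 840, -320, 654, -1604, -53, 376, -614, 840, -320, 654, -1604, -53, …
The difference pattern repeats every 7 terms and not for any smaller step, so p = 7.

7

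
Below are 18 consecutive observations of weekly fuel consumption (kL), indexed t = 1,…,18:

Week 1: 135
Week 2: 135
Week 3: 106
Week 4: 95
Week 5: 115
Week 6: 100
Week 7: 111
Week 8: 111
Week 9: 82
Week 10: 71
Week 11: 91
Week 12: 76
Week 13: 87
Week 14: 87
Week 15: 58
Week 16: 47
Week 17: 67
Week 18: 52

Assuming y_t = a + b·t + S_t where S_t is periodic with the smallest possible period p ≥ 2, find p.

First differences y_{t+1} − y_t: 0, -29, -11, 20, -15, 11, 0, -29, -11, 20, -15, 11, 0, -29, …
The difference pattern repeats every 6 terms and not for any smaller step, so p = 6.

6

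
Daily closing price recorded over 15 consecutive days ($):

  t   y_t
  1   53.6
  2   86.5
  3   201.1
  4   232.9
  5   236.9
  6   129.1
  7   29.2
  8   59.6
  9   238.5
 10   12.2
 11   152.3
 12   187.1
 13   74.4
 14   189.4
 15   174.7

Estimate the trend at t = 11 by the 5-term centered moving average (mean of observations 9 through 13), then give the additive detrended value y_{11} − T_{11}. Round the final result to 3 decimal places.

Trend T_11 = (238.5 + 12.2 + 152.3 + 187.1 + 74.4) / 5 = 664.5/5 = 132.90000
Detrended value: 152.3 − 132.90000 = 19.400

19.400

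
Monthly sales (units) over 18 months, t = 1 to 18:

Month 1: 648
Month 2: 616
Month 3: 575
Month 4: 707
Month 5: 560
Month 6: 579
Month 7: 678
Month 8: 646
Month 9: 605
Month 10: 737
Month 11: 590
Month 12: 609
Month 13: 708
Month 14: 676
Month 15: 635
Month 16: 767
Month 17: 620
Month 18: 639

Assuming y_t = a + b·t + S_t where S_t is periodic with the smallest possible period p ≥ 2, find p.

First differences y_{t+1} − y_t: -32, -41, 132, -147, 19, 99, -32, -41, 132, -147, 19, 99, -32, -41, …
The difference pattern repeats every 6 terms and not for any smaller step, so p = 6.

6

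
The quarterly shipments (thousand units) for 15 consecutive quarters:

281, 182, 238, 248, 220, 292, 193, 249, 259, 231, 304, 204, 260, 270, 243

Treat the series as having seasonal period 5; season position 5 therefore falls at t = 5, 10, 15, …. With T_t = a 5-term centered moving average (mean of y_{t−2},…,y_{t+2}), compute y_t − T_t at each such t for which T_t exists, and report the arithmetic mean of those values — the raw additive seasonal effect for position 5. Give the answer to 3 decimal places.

-18.300

Season position 5 occurs at t = 5, 10 (where T_t is defined).
t=5: T_5 = 238.20000; y_5 − T_5 = 220 − 238.20000 = -18.20000
t=10: T_10 = 249.40000; y_10 − T_10 = 231 − 249.40000 = -18.40000
Mean deviation: (-18.20000 + -18.40000) / 2 = -18.300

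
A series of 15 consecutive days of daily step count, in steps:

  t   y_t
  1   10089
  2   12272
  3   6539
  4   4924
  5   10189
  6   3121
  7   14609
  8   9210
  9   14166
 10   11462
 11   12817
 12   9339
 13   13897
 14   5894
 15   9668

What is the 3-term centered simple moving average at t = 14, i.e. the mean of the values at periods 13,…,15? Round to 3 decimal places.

Sum of periods 13–15: 13897 + 5894 + 9668 = 29459
Divide by 3: 29459 / 3 = 9819.667

9819.667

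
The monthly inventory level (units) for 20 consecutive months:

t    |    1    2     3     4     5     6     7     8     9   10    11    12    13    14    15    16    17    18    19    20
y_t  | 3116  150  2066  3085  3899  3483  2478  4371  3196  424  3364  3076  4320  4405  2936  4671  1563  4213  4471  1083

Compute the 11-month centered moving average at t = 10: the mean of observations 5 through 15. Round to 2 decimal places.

Sum of periods 5–15: 3899 + 3483 + 2478 + 4371 + 3196 + 424 + 3364 + 3076 + 4320 + 4405 + 2936 = 35952
Divide by 11: 35952 / 11 = 3268.36

3268.36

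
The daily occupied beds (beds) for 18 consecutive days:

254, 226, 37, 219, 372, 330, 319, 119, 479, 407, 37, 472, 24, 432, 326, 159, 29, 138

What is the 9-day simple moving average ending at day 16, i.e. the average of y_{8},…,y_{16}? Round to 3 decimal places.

272.778

Sum of periods 8–16: 119 + 479 + 407 + 37 + 472 + 24 + 432 + 326 + 159 = 2455
Divide by 9: 2455 / 9 = 272.778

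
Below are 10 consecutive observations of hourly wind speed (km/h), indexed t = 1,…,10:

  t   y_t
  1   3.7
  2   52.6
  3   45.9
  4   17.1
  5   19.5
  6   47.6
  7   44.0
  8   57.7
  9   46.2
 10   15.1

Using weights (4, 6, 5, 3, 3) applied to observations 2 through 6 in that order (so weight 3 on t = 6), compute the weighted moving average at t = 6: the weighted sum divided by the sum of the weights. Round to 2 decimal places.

36.79

Weighted sum: 4·52.6 + 6·45.9 + 5·17.1 + 3·19.5 + 3·47.6 = 210.4 + 275.4 + 85.5 + 58.5 + 142.8 = 772.6
Weight total: 4 + 6 + 5 + 3 + 3 = 21
WMA = 772.6 / 21 = 36.79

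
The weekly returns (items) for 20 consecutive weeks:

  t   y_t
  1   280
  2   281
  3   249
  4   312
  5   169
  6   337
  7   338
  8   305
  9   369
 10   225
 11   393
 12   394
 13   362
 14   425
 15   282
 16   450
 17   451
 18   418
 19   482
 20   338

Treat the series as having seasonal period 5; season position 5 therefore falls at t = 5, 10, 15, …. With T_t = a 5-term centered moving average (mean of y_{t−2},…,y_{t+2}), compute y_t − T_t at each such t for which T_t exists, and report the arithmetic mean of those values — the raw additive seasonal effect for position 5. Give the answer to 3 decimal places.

-112.067

Season position 5 occurs at t = 5, 10, 15 (where T_t is defined).
t=5: T_5 = 281.00000; y_5 − T_5 = 169 − 281.00000 = -112.00000
t=10: T_10 = 337.20000; y_10 − T_10 = 225 − 337.20000 = -112.20000
t=15: T_15 = 394.00000; y_15 − T_15 = 282 − 394.00000 = -112.00000
Mean deviation: (-112.00000 + -112.20000 + -112.00000) / 3 = -112.067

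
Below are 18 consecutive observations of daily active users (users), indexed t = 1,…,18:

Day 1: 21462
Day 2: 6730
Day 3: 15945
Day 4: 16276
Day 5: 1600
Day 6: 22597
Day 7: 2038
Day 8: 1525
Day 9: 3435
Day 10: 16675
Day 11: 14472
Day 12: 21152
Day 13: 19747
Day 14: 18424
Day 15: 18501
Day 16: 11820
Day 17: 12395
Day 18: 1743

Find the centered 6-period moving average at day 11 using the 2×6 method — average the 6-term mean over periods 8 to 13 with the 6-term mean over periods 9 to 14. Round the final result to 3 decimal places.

14242.583

Sum over 8–13: 1525 + 3435 + 16675 + 14472 + 21152 + 19747 = 77006
Sum over 9–14: 3435 + 16675 + 14472 + 21152 + 19747 + 18424 = 93905
CMA at t=11 = (77006 + 93905) / (2·6) = 170911 / 12 = 14242.583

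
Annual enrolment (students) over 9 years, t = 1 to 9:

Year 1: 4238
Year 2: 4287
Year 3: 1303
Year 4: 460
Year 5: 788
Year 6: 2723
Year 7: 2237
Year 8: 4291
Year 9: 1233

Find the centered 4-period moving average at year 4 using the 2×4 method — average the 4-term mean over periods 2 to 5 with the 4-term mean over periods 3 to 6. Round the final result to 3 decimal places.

Sum over 2–5: 4287 + 1303 + 460 + 788 = 6838
Sum over 3–6: 1303 + 460 + 788 + 2723 = 5274
CMA at t=4 = (6838 + 5274) / (2·4) = 12112 / 8 = 1514.000

1514.000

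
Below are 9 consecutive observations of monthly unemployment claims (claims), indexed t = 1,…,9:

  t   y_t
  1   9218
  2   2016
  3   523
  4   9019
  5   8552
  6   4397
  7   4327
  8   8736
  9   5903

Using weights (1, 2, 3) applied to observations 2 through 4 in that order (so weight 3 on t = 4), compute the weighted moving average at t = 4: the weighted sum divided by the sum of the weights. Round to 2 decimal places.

5019.83

Weighted sum: 1·2016 + 2·523 + 3·9019 = 2016 + 1046 + 27057 = 30119
Weight total: 1 + 2 + 3 = 6
WMA = 30119 / 6 = 5019.83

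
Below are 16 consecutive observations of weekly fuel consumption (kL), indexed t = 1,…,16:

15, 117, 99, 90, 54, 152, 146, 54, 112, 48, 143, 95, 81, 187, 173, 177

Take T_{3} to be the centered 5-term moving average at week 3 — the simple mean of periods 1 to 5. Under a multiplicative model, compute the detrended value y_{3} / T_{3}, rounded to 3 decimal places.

Trend T_3 = (15 + 117 + 99 + 90 + 54) / 5 = 375/5 = 75.00000
Ratio to trend: 99 / 75.00000 = 1.320

1.320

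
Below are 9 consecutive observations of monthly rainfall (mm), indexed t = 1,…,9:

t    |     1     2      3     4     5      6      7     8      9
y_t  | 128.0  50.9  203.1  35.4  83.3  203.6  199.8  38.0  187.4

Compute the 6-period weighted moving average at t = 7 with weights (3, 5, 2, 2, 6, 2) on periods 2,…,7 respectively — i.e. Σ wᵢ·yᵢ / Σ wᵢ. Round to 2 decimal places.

Weighted sum: 3·50.9 + 5·203.1 + 2·35.4 + 2·83.3 + 6·203.6 + 2·199.8 = 152.7 + 1015.5 + 70.8 + 166.6 + 1221.6 + 399.6 = 3026.8
Weight total: 3 + 5 + 2 + 2 + 6 + 2 = 20
WMA = 3026.8 / 20 = 151.34

151.34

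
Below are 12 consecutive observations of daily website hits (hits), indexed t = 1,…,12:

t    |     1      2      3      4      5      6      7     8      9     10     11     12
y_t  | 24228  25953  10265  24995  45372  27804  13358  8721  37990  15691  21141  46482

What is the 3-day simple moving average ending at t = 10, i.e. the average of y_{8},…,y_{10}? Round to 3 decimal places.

20800.667

Sum of periods 8–10: 8721 + 37990 + 15691 = 62402
Divide by 3: 62402 / 3 = 20800.667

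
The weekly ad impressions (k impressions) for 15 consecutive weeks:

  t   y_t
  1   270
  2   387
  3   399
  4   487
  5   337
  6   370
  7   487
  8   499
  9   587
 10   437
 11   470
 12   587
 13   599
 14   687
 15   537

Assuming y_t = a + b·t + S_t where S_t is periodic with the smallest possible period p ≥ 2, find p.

First differences y_{t+1} − y_t: 117, 12, 88, -150, 33, 117, 12, 88, -150, 33, 117, 12, …
The difference pattern repeats every 5 terms and not for any smaller step, so p = 5.

5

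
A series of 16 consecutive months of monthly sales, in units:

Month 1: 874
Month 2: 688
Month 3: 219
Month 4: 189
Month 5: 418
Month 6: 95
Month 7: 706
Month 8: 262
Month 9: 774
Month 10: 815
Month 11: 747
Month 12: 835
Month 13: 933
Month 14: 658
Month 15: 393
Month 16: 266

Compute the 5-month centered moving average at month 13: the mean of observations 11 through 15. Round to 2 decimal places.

Sum of periods 11–15: 747 + 835 + 933 + 658 + 393 = 3566
Divide by 5: 3566 / 5 = 713.20

713.20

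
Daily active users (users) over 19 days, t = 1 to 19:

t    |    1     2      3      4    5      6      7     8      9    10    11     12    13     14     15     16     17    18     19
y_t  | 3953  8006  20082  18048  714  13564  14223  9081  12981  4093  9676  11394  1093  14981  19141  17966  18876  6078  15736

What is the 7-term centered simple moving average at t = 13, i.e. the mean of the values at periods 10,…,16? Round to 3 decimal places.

Sum of periods 10–16: 4093 + 9676 + 11394 + 1093 + 14981 + 19141 + 17966 = 78344
Divide by 7: 78344 / 7 = 11192.000

11192.000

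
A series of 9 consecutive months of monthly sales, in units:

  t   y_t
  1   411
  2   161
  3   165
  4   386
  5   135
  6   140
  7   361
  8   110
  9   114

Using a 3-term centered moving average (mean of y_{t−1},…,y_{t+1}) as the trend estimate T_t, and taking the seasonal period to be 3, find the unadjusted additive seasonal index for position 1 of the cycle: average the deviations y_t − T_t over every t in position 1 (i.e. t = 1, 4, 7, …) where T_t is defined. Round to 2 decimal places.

Season position 1 occurs at t = 4, 7 (where T_t is defined).
t=4: T_4 = 228.6667; y_4 − T_4 = 386 − 228.6667 = 157.3333
t=7: T_7 = 203.6667; y_7 − T_7 = 361 − 203.6667 = 157.3333
Mean deviation: (157.3333 + 157.3333) / 2 = 157.33

157.33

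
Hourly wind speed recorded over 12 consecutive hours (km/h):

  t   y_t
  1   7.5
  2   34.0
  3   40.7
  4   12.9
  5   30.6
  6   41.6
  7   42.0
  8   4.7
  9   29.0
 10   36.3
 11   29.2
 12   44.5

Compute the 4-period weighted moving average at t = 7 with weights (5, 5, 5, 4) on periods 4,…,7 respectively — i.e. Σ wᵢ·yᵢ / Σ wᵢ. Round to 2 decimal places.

Weighted sum: 5·12.9 + 5·30.6 + 5·41.6 + 4·42.0 = 64.5 + 153.0 + 208.0 + 168.0 = 593.5
Weight total: 5 + 5 + 5 + 4 = 19
WMA = 593.5 / 19 = 31.24

31.24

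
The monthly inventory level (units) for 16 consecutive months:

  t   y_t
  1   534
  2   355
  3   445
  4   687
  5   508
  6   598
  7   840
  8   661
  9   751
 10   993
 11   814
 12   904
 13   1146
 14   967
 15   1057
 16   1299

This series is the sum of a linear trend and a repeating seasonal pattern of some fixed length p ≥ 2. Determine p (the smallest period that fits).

3

First differences y_{t+1} − y_t: -179, 90, 242, -179, 90, 242, -179, 90, …
The difference pattern repeats every 3 terms and not for any smaller step, so p = 3.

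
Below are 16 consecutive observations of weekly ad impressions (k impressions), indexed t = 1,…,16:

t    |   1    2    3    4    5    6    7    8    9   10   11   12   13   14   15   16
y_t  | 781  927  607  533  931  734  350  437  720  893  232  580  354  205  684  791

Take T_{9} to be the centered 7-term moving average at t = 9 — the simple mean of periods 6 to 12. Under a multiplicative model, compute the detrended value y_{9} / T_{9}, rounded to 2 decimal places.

Trend T_9 = (734 + 350 + 437 + 720 + 893 + 232 + 580) / 7 = 3946/7 = 563.7143
Ratio to trend: 720 / 563.7143 = 1.28

1.28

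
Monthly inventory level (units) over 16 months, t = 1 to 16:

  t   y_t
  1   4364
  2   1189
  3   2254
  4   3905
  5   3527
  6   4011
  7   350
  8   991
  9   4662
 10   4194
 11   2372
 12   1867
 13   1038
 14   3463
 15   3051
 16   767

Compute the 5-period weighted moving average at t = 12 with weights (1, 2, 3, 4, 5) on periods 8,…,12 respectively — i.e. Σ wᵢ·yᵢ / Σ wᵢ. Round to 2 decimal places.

2781.33

Weighted sum: 1·991 + 2·4662 + 3·4194 + 4·2372 + 5·1867 = 991 + 9324 + 12582 + 9488 + 9335 = 41720
Weight total: 1 + 2 + 3 + 4 + 5 = 15
WMA = 41720 / 15 = 2781.33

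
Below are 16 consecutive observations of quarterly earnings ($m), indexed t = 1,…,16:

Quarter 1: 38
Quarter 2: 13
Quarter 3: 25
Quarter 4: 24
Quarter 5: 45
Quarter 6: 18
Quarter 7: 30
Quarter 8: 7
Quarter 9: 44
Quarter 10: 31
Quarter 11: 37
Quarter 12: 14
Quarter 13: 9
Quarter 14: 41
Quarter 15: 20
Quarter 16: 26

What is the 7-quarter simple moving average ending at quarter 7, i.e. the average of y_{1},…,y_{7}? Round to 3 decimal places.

27.571

Sum of periods 1–7: 38 + 13 + 25 + 24 + 45 + 18 + 30 = 193
Divide by 7: 193 / 7 = 27.571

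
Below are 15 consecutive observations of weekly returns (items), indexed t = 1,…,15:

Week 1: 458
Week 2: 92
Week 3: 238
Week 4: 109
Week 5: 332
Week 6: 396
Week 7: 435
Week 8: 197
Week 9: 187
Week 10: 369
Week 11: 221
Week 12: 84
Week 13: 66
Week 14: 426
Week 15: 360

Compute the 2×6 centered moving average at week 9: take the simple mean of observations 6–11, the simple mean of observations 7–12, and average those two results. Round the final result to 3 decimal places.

274.833

Sum over 6–11: 396 + 435 + 197 + 187 + 369 + 221 = 1805
Sum over 7–12: 435 + 197 + 187 + 369 + 221 + 84 = 1493
CMA at t=9 = (1805 + 1493) / (2·6) = 3298 / 12 = 274.833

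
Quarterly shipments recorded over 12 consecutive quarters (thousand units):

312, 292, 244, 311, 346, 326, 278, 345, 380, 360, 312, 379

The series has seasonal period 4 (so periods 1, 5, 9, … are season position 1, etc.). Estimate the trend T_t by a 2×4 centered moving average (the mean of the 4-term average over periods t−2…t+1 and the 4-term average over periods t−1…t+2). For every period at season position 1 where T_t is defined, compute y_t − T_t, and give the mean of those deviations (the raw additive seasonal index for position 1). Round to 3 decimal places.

35.000

Season position 1 occurs at t = 5, 9 (where T_t is defined).
t=5: T_5 = 311.00000; y_5 − T_5 = 346 − 311.00000 = 35.00000
t=9: T_9 = 345.00000; y_9 − T_9 = 380 − 345.00000 = 35.00000
Mean deviation: (35.00000 + 35.00000) / 2 = 35.000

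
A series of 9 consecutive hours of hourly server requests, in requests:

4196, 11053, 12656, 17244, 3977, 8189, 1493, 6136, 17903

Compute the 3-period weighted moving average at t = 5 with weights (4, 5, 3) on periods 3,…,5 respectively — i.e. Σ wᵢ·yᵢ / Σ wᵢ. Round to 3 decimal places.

12397.917

Weighted sum: 4·12656 + 5·17244 + 3·3977 = 50624 + 86220 + 11931 = 148775
Weight total: 4 + 5 + 3 = 12
WMA = 148775 / 12 = 12397.917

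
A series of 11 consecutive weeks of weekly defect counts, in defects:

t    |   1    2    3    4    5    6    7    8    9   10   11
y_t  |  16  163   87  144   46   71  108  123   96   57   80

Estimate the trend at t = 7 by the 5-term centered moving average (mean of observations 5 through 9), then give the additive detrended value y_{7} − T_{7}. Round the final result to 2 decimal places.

Trend T_7 = (46 + 71 + 108 + 123 + 96) / 5 = 444/5 = 88.8000
Detrended value: 108 − 88.8000 = 19.20

19.20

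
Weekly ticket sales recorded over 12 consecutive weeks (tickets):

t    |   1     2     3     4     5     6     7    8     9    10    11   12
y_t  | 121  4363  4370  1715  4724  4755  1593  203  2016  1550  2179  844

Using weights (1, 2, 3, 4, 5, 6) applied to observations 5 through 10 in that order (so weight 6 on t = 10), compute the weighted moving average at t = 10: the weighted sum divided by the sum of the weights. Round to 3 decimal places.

Weighted sum: 1·4724 + 2·4755 + 3·1593 + 4·203 + 5·2016 + 6·1550 = 4724 + 9510 + 4779 + 812 + 10080 + 9300 = 39205
Weight total: 1 + 2 + 3 + 4 + 5 + 6 = 21
WMA = 39205 / 21 = 1866.905

1866.905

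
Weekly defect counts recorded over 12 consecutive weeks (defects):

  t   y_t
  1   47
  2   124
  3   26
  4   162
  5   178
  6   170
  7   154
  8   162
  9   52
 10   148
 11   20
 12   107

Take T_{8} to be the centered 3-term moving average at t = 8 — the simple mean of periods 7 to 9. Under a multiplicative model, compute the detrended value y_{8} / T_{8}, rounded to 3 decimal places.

Trend T_8 = (154 + 162 + 52) / 3 = 368/3 = 122.66667
Ratio to trend: 162 / 122.66667 = 1.321

1.321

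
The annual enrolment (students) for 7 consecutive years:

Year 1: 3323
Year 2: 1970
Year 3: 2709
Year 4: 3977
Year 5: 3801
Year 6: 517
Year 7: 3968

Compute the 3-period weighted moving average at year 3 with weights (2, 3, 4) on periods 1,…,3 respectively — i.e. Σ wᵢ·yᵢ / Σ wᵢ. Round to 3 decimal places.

Weighted sum: 2·3323 + 3·1970 + 4·2709 = 6646 + 5910 + 10836 = 23392
Weight total: 2 + 3 + 4 = 9
WMA = 23392 / 9 = 2599.111

2599.111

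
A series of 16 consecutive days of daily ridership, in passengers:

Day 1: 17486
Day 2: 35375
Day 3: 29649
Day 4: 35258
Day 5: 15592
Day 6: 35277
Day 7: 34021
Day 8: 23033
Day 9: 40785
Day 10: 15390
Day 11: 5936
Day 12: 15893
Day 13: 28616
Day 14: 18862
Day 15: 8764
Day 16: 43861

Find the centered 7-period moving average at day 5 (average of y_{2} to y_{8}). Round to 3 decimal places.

Sum of periods 2–8: 35375 + 29649 + 35258 + 15592 + 35277 + 34021 + 23033 = 208205
Divide by 7: 208205 / 7 = 29743.571

29743.571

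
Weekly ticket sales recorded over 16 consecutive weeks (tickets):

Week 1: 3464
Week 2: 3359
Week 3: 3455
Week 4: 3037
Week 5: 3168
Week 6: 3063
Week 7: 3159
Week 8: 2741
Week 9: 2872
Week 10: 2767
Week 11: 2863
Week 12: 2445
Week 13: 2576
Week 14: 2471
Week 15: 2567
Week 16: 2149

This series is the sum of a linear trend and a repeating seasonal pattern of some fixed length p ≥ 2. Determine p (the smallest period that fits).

First differences y_{t+1} − y_t: -105, 96, -418, 131, -105, 96, -418, 131, -105, 96, …
The difference pattern repeats every 4 terms and not for any smaller step, so p = 4.

4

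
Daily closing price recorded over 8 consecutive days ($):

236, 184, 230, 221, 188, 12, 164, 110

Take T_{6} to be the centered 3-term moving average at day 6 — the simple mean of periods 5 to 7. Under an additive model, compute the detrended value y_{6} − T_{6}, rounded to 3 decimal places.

Trend T_6 = (188 + 12 + 164) / 3 = 364/3 = 121.33333
Detrended value: 12 − 121.33333 = -109.333

-109.333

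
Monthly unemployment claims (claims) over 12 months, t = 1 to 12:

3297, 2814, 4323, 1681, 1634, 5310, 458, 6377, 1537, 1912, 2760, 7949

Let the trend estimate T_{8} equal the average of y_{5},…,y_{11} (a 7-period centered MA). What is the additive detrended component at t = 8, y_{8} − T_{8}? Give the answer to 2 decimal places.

3521.57

Trend T_8 = (1634 + 5310 + 458 + 6377 + 1537 + 1912 + 2760) / 7 = 19988/7 = 2855.4286
Detrended value: 6377 − 2855.4286 = 3521.57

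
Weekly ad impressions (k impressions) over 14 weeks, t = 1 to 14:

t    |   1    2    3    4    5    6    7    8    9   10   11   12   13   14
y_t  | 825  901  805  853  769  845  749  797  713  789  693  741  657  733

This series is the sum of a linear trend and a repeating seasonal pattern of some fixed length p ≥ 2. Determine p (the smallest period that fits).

4

First differences y_{t+1} − y_t: 76, -96, 48, -84, 76, -96, 48, -84, 76, -96, …
The difference pattern repeats every 4 terms and not for any smaller step, so p = 4.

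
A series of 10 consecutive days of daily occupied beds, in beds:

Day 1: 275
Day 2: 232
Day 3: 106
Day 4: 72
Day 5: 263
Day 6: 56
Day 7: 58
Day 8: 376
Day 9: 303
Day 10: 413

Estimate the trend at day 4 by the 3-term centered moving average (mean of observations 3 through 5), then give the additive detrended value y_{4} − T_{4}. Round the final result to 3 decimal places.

Trend T_4 = (106 + 72 + 263) / 3 = 441/3 = 147.00000
Detrended value: 72 − 147.00000 = -75.000

-75.000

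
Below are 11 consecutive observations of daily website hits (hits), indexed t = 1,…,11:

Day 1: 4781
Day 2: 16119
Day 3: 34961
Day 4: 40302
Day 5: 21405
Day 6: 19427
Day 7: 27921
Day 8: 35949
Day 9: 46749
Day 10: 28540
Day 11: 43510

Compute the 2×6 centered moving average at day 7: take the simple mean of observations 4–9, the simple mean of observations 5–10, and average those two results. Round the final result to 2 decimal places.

Sum over 4–9: 40302 + 21405 + 19427 + 27921 + 35949 + 46749 = 191753
Sum over 5–10: 21405 + 19427 + 27921 + 35949 + 46749 + 28540 = 179991
CMA at t=7 = (191753 + 179991) / (2·6) = 371744 / 12 = 30978.67

30978.67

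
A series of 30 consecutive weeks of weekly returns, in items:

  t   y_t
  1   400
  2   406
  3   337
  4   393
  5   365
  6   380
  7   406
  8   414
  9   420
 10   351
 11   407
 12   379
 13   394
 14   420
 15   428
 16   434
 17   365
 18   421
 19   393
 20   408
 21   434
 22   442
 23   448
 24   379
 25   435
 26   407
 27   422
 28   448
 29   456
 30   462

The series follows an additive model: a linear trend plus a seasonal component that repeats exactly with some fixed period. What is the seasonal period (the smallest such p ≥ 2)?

First differences y_{t+1} − y_t: 6, -69, 56, -28, 15, 26, 8, 6, -69, 56, -28, 15, 26, 8, 6, -69, …
The difference pattern repeats every 7 terms and not for any smaller step, so p = 7.

7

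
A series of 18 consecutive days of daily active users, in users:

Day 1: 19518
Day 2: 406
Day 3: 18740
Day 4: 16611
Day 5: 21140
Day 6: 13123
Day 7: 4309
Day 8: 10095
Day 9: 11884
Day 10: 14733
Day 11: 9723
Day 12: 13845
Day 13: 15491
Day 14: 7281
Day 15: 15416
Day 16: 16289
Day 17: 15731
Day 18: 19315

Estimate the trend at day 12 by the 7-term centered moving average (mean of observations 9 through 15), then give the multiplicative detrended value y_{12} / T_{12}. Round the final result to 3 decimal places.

1.097

Trend T_12 = (11884 + 14733 + 9723 + 13845 + 15491 + 7281 + 15416) / 7 = 88373/7 = 12624.71429
Ratio to trend: 13845 / 12624.71429 = 1.097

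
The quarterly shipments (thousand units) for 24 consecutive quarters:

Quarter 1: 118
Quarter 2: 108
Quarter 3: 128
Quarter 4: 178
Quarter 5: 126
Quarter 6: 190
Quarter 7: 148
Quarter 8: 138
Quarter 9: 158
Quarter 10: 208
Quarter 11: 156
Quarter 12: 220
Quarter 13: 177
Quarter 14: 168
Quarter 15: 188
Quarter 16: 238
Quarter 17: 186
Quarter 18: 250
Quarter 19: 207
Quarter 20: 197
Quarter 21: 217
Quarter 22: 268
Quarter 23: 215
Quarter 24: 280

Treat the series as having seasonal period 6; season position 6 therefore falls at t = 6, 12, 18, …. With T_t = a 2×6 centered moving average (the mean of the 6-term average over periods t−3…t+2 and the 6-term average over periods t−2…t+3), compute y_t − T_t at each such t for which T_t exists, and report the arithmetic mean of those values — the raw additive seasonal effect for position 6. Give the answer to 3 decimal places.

Season position 6 occurs at t = 6, 12, 18 (where T_t is defined).
t=6: T_6 = 153.83333; y_6 − T_6 = 190 − 153.83333 = 36.16667
t=12: T_12 = 183.66667; y_12 − T_12 = 220 − 183.66667 = 36.33333
t=18: T_18 = 213.41667; y_18 − T_18 = 250 − 213.41667 = 36.58333
Mean deviation: (36.16667 + 36.33333 + 36.58333) / 3 = 36.361

36.361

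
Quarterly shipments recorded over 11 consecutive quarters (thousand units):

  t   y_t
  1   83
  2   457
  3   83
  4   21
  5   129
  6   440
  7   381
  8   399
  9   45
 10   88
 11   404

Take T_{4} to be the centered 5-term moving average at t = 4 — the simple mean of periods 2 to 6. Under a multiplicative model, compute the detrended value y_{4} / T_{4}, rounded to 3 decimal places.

Trend T_4 = (457 + 83 + 21 + 129 + 440) / 5 = 1130/5 = 226.00000
Ratio to trend: 21 / 226.00000 = 0.093

0.093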